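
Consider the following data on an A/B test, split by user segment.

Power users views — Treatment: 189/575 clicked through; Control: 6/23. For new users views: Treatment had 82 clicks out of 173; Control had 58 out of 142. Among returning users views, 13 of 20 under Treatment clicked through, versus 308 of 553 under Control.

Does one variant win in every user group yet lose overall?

Power users: Treatment 189/575 = 32.9%, Control 6/23 = 26.1% → Treatment
New users: Treatment 82/173 = 47.4%, Control 58/142 = 40.8% → Treatment
Returning users: Treatment 13/20 = 65.0%, Control 308/553 = 55.7% → Treatment
Overall: Treatment 284/768 = 37.0%, Control 372/718 = 51.8% → Control
Treatment wins each user group but Control wins overall — the comparison reverses. Treatment's views skew toward power users, which has a lower base rate.

Yes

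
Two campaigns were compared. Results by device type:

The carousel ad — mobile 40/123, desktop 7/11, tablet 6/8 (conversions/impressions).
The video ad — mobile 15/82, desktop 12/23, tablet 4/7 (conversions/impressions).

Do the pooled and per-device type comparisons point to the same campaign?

Mobile: the carousel ad 40/123 = 32.5%, the video ad 15/82 = 18.3% → the carousel ad
Desktop: the carousel ad 7/11 = 63.6%, the video ad 12/23 = 52.2% → the carousel ad
Tablet: the carousel ad 6/8 = 75.0%, the video ad 4/7 = 57.1% → the carousel ad
Overall: the carousel ad 53/142 = 37.3%, the video ad 31/112 = 27.7% → the carousel ad
The carousel ad wins overall and in every device group — no reversal.

Yes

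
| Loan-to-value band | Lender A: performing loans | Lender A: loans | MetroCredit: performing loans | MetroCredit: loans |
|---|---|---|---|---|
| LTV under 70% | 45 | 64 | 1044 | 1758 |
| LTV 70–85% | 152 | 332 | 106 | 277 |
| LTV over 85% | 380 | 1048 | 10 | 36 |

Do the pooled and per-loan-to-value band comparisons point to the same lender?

No

LTV under 70%: Lender A 45/64 = 70.3%, MetroCredit 1044/1758 = 59.4% → Lender A
LTV 70–85%: Lender A 152/332 = 45.8%, MetroCredit 106/277 = 38.3% → Lender A
LTV over 85%: Lender A 380/1048 = 36.3%, MetroCredit 10/36 = 27.8% → Lender A
Overall: Lender A 577/1444 = 40.0%, MetroCredit 1160/2071 = 56.0% → MetroCredit
Lender A wins each loan-to-value group but MetroCredit wins overall — the comparison reverses. Lender A's loans skew toward LTV over 85%, which has a lower base rate.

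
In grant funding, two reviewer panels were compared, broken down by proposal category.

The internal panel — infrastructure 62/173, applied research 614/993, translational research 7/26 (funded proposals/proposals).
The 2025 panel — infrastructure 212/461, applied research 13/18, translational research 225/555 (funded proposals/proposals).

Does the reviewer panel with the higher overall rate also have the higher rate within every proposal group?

Infrastructure: the internal panel 62/173 = 35.8%, the 2025 panel 212/461 = 46.0% → the 2025 panel
Applied research: the internal panel 614/993 = 61.8%, the 2025 panel 13/18 = 72.2% → the 2025 panel
Translational research: the internal panel 7/26 = 26.9%, the 2025 panel 225/555 = 40.5% → the 2025 panel
Overall: the internal panel 683/1192 = 57.3%, the 2025 panel 450/1034 = 43.5% → the internal panel
The 2025 panel wins each proposal group but the internal panel wins overall — the comparison reverses. The 2025 panel's proposals skew toward translational research, which has a lower base rate.

No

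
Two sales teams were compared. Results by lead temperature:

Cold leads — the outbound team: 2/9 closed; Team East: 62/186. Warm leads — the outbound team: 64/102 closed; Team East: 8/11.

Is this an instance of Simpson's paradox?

Cold: the outbound team 2/9 = 22.2%, Team East 62/186 = 33.3% → Team East
Warm: the outbound team 64/102 = 62.7%, Team East 8/11 = 72.7% → Team East
Overall: the outbound team 66/111 = 59.5%, Team East 70/197 = 35.5% → the outbound team
Team East wins each lead group but the outbound team wins overall — the comparison reverses. Team East's leads skew toward cold, which has a lower base rate.

Yes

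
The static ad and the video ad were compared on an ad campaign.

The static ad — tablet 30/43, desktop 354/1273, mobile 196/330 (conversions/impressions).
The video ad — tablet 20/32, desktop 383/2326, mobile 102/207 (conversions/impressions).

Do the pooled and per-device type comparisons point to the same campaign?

Tablet: the static ad 30/43 = 69.8%, the video ad 20/32 = 62.5% → the static ad
Desktop: the static ad 354/1273 = 27.8%, the video ad 383/2326 = 16.5% → the static ad
Mobile: the static ad 196/330 = 59.4%, the video ad 102/207 = 49.3% → the static ad
Overall: the static ad 580/1646 = 35.2%, the video ad 505/2565 = 19.7% → the static ad
The static ad wins overall and in every device group — no reversal.

Yes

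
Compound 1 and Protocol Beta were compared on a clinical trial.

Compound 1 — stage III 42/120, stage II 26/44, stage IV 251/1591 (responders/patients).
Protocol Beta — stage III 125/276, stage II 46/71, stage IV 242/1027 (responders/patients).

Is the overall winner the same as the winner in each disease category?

Stage III: Compound 1 42/120 = 35.0%, Protocol Beta 125/276 = 45.3% → Protocol Beta
Stage II: Compound 1 26/44 = 59.1%, Protocol Beta 46/71 = 64.8% → Protocol Beta
Stage IV: Compound 1 251/1591 = 15.8%, Protocol Beta 242/1027 = 23.6% → Protocol Beta
Overall: Compound 1 319/1755 = 18.2%, Protocol Beta 413/1374 = 30.1% → Protocol Beta
Protocol Beta wins overall and in every disease group — no reversal.

Yes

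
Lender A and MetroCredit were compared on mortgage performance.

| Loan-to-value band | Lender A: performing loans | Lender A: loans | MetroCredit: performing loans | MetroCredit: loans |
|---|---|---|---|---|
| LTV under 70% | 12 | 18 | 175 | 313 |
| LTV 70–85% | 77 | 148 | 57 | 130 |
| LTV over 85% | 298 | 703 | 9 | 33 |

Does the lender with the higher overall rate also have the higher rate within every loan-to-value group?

No

LTV under 70%: Lender A 12/18 = 66.7%, MetroCredit 175/313 = 55.9% → Lender A
LTV 70–85%: Lender A 77/148 = 52.0%, MetroCredit 57/130 = 43.8% → Lender A
LTV over 85%: Lender A 298/703 = 42.4%, MetroCredit 9/33 = 27.3% → Lender A
Overall: Lender A 387/869 = 44.5%, MetroCredit 241/476 = 50.6% → MetroCredit
Lender A wins each loan-to-value group but MetroCredit wins overall — the comparison reverses. Lender A's loans skew toward LTV over 85%, which has a lower base rate.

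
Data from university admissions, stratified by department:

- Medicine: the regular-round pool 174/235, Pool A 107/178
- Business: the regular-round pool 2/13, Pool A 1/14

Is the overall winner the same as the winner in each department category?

Medicine: the regular-round pool 174/235 = 74.0%, Pool A 107/178 = 60.1% → the regular-round pool
Business: the regular-round pool 2/13 = 15.4%, Pool A 1/14 = 7.1% → the regular-round pool
Overall: the regular-round pool 176/248 = 71.0%, Pool A 108/192 = 56.2% → the regular-round pool
The regular-round pool wins overall and in every department group — no reversal.

Yes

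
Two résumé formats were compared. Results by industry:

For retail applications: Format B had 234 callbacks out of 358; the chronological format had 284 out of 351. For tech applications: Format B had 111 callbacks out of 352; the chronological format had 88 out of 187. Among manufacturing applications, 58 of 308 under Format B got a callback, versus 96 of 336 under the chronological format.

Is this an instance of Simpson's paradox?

No

Retail: Format B 234/358 = 65.4%, the chronological format 284/351 = 80.9% → the chronological format
Tech: Format B 111/352 = 31.5%, the chronological format 88/187 = 47.1% → the chronological format
Manufacturing: Format B 58/308 = 18.8%, the chronological format 96/336 = 28.6% → the chronological format
Overall: Format B 403/1018 = 39.6%, the chronological format 468/874 = 53.5% → the chronological format
The chronological format wins overall and in every industry group — no reversal.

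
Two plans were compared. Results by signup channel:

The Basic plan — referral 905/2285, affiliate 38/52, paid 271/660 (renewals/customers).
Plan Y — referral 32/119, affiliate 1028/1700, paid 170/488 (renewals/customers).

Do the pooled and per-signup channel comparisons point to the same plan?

Referral: the Basic plan 905/2285 = 39.6%, Plan Y 32/119 = 26.9% → the Basic plan
Affiliate: the Basic plan 38/52 = 73.1%, Plan Y 1028/1700 = 60.5% → the Basic plan
Paid: the Basic plan 271/660 = 41.1%, Plan Y 170/488 = 34.8% → the Basic plan
Overall: the Basic plan 1214/2997 = 40.5%, Plan Y 1230/2307 = 53.3% → Plan Y
The Basic plan wins each signup group but Plan Y wins overall — the comparison reverses. The Basic plan's customers skew toward referral, which has a lower base rate.

No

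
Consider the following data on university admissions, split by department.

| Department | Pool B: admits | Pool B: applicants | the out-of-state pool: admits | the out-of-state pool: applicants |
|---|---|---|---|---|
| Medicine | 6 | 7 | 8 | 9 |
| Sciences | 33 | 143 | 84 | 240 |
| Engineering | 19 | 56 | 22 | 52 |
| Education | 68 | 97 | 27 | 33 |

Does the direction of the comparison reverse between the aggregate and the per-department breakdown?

Medicine: Pool B 6/7 = 85.7%, the out-of-state pool 8/9 = 88.9% → the out-of-state pool
Sciences: Pool B 33/143 = 23.1%, the out-of-state pool 84/240 = 35.0% → the out-of-state pool
Engineering: Pool B 19/56 = 33.9%, the out-of-state pool 22/52 = 42.3% → the out-of-state pool
Education: Pool B 68/97 = 70.1%, the out-of-state pool 27/33 = 81.8% → the out-of-state pool
Overall: Pool B 126/303 = 41.6%, the out-of-state pool 141/334 = 42.2% → the out-of-state pool
The out-of-state pool wins overall and in every department group — no reversal.

No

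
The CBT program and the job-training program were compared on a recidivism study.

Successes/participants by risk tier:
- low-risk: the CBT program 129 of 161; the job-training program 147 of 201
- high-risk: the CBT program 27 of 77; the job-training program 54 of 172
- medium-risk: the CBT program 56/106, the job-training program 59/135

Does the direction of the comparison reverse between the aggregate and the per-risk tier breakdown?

No

Low-risk: the CBT program 129/161 = 80.1%, the job-training program 147/201 = 73.1% → the CBT program
High-risk: the CBT program 27/77 = 35.1%, the job-training program 54/172 = 31.4% → the CBT program
Medium-risk: the CBT program 56/106 = 52.8%, the job-training program 59/135 = 43.7% → the CBT program
Overall: the CBT program 212/344 = 61.6%, the job-training program 260/508 = 51.2% → the CBT program
The CBT program wins overall and in every risk group — no reversal.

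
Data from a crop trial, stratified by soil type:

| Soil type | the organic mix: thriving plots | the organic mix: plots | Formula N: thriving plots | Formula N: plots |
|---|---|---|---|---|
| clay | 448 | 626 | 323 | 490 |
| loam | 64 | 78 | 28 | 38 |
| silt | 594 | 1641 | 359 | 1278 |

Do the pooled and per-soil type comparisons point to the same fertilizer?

Clay: the organic mix 448/626 = 71.6%, Formula N 323/490 = 65.9% → the organic mix
Loam: the organic mix 64/78 = 82.1%, Formula N 28/38 = 73.7% → the organic mix
Silt: the organic mix 594/1641 = 36.2%, Formula N 359/1278 = 28.1% → the organic mix
Overall: the organic mix 1106/2345 = 47.2%, Formula N 710/1806 = 39.3% → the organic mix
The organic mix wins overall and in every soil group — no reversal.

Yes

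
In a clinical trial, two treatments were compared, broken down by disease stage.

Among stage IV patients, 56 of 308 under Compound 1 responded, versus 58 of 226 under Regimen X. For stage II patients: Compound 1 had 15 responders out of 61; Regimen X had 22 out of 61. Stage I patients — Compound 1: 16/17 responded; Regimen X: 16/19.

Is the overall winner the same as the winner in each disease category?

Stage IV: Compound 1 56/308 = 18.2%, Regimen X 58/226 = 25.7% → Regimen X
Stage II: Compound 1 15/61 = 24.6%, Regimen X 22/61 = 36.1% → Regimen X
Stage I: Compound 1 16/17 = 94.1%, Regimen X 16/19 = 84.2% → Compound 1
Overall: Compound 1 87/386 = 22.5%, Regimen X 96/306 = 31.4% → Regimen X
Neither sweeps: Compound 1 wins 1 of 3 groups, Regimen X wins 2. Regimen X wins overall but not every group — no Simpson reversal.

No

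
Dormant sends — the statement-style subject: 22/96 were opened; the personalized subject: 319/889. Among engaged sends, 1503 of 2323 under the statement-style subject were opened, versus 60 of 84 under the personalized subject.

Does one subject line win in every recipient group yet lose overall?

Yes

Dormant: the statement-style subject 22/96 = 22.9%, the personalized subject 319/889 = 35.9% → the personalized subject
Engaged: the statement-style subject 1503/2323 = 64.7%, the personalized subject 60/84 = 71.4% → the personalized subject
Overall: the statement-style subject 1525/2419 = 63.0%, the personalized subject 379/973 = 39.0% → the statement-style subject
The personalized subject wins each recipient group but the statement-style subject wins overall — the comparison reverses. The personalized subject's sends skew toward dormant, which has a lower base rate.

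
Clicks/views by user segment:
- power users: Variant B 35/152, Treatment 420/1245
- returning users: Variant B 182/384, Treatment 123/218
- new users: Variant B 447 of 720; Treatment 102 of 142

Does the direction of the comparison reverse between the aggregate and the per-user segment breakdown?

Yes

Power users: Variant B 35/152 = 23.0%, Treatment 420/1245 = 33.7% → Treatment
Returning users: Variant B 182/384 = 47.4%, Treatment 123/218 = 56.4% → Treatment
New users: Variant B 447/720 = 62.1%, Treatment 102/142 = 71.8% → Treatment
Overall: Variant B 664/1256 = 52.9%, Treatment 645/1605 = 40.2% → Variant B
Treatment wins each user group but Variant B wins overall — the comparison reverses. Treatment's views skew toward power users, which has a lower base rate.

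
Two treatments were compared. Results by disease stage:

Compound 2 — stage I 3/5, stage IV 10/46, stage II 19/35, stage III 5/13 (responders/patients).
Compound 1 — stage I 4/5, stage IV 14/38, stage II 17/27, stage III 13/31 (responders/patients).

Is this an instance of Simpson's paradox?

No

Stage I: Compound 2 3/5 = 60.0%, Compound 1 4/5 = 80.0% → Compound 1
Stage IV: Compound 2 10/46 = 21.7%, Compound 1 14/38 = 36.8% → Compound 1
Stage II: Compound 2 19/35 = 54.3%, Compound 1 17/27 = 63.0% → Compound 1
Stage III: Compound 2 5/13 = 38.5%, Compound 1 13/31 = 41.9% → Compound 1
Overall: Compound 2 37/99 = 37.4%, Compound 1 48/101 = 47.5% → Compound 1
Compound 1 wins overall and in every disease group — no reversal.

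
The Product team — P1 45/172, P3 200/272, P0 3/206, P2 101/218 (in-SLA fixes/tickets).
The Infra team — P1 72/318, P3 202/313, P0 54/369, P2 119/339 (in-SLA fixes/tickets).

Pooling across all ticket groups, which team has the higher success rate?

the Product team

P1: the Product team 45/172 = 26.2%, the Infra team 72/318 = 22.6% → the Product team
P3: the Product team 200/272 = 73.5%, the Infra team 202/313 = 64.5% → the Product team
P0: the Product team 3/206 = 1.5%, the Infra team 54/369 = 14.6% → the Infra team
P2: the Product team 101/218 = 46.3%, the Infra team 119/339 = 35.1% → the Product team
Overall: the Product team 349/868 = 40.2%, the Infra team 447/1339 = 33.4% → the Product team
(Neither sweeps every ticket group, but the Product team has the higher pooled rate.)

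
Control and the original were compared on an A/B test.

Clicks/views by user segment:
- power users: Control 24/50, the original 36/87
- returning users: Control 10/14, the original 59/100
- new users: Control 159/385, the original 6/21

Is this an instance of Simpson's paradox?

Yes

Power users: Control 24/50 = 48.0%, the original 36/87 = 41.4% → Control
Returning users: Control 10/14 = 71.4%, the original 59/100 = 59.0% → Control
New users: Control 159/385 = 41.3%, the original 6/21 = 28.6% → Control
Overall: Control 193/449 = 43.0%, the original 101/208 = 48.6% → the original
Control wins each user group but the original wins overall — the comparison reverses. Control's views skew toward new users, which has a lower base rate.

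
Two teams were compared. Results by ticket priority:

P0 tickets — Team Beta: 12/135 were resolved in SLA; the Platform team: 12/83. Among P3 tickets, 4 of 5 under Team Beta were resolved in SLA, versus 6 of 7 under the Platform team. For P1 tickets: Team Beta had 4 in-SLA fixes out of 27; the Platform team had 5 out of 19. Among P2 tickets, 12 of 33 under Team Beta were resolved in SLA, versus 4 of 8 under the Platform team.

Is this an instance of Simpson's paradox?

No

P0: Team Beta 12/135 = 8.9%, the Platform team 12/83 = 14.5% → the Platform team
P3: Team Beta 4/5 = 80.0%, the Platform team 6/7 = 85.7% → the Platform team
P1: Team Beta 4/27 = 14.8%, the Platform team 5/19 = 26.3% → the Platform team
P2: Team Beta 12/33 = 36.4%, the Platform team 4/8 = 50.0% → the Platform team
Overall: Team Beta 32/200 = 16.0%, the Platform team 27/117 = 23.1% → the Platform team
The Platform team wins overall and in every ticket group — no reversal.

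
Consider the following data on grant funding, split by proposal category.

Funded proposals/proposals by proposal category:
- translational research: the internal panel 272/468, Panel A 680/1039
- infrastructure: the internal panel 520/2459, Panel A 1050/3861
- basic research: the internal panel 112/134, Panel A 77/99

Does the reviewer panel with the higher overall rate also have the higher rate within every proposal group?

No

Translational research: the internal panel 272/468 = 58.1%, Panel A 680/1039 = 65.4% → Panel A
Infrastructure: the internal panel 520/2459 = 21.1%, Panel A 1050/3861 = 27.2% → Panel A
Basic research: the internal panel 112/134 = 83.6%, Panel A 77/99 = 77.8% → the internal panel
Overall: the internal panel 904/3061 = 29.5%, Panel A 1807/4999 = 36.1% → Panel A
Neither sweeps: the internal panel wins 1 of 3 groups, Panel A wins 2. Panel A wins overall but not every group — no Simpson reversal.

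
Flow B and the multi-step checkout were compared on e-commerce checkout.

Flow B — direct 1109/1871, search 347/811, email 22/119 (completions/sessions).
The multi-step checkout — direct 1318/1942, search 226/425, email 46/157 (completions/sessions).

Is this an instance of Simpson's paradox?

No

Direct: Flow B 1109/1871 = 59.3%, the multi-step checkout 1318/1942 = 67.9% → the multi-step checkout
Search: Flow B 347/811 = 42.8%, the multi-step checkout 226/425 = 53.2% → the multi-step checkout
Email: Flow B 22/119 = 18.5%, the multi-step checkout 46/157 = 29.3% → the multi-step checkout
Overall: Flow B 1478/2801 = 52.8%, the multi-step checkout 1590/2524 = 63.0% → the multi-step checkout
The multi-step checkout wins overall and in every traffic group — no reversal.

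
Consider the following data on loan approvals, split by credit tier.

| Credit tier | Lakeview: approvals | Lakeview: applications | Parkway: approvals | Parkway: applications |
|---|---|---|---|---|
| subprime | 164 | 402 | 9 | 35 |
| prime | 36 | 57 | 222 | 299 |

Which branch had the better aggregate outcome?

Subprime: Lakeview 164/402 = 40.8%, Parkway 9/35 = 25.7% → Lakeview
Prime: Lakeview 36/57 = 63.2%, Parkway 222/299 = 74.2% → Parkway
Overall: Lakeview 200/459 = 43.6%, Parkway 231/334 = 69.2% → Parkway
(Neither sweeps every credit group, but Parkway has the higher pooled rate.)

Parkway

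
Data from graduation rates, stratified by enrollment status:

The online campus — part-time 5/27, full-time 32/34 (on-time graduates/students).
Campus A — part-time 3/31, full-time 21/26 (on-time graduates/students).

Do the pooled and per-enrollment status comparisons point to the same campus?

Yes

Part-time: the online campus 5/27 = 18.5%, Campus A 3/31 = 9.7% → the online campus
Full-time: the online campus 32/34 = 94.1%, Campus A 21/26 = 80.8% → the online campus
Overall: the online campus 37/61 = 60.7%, Campus A 24/57 = 42.1% → the online campus
The online campus wins overall and in every enrollment group — no reversal.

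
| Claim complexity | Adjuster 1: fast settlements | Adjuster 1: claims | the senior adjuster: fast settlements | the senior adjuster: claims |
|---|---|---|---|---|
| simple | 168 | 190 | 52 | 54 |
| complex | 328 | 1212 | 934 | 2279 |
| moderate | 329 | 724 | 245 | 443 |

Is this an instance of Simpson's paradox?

Simple: Adjuster 1 168/190 = 88.4%, the senior adjuster 52/54 = 96.3% → the senior adjuster
Complex: Adjuster 1 328/1212 = 27.1%, the senior adjuster 934/2279 = 41.0% → the senior adjuster
Moderate: Adjuster 1 329/724 = 45.4%, the senior adjuster 245/443 = 55.3% → the senior adjuster
Overall: Adjuster 1 825/2126 = 38.8%, the senior adjuster 1231/2776 = 44.3% → the senior adjuster
The senior adjuster wins overall and in every claim group — no reversal.

No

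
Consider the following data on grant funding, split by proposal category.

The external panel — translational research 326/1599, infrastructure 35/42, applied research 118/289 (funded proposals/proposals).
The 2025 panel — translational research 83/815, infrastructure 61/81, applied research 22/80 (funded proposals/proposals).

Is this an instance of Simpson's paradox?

No

Translational research: the external panel 326/1599 = 20.4%, the 2025 panel 83/815 = 10.2% → the external panel
Infrastructure: the external panel 35/42 = 83.3%, the 2025 panel 61/81 = 75.3% → the external panel
Applied research: the external panel 118/289 = 40.8%, the 2025 panel 22/80 = 27.5% → the external panel
Overall: the external panel 479/1930 = 24.8%, the 2025 panel 166/976 = 17.0% → the external panel
The external panel wins overall and in every proposal group — no reversal.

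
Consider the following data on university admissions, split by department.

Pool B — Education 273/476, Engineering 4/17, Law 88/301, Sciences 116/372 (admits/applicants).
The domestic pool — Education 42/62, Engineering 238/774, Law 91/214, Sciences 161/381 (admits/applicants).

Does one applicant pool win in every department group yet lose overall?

Yes

Education: Pool B 273/476 = 57.4%, the domestic pool 42/62 = 67.7% → the domestic pool
Engineering: Pool B 4/17 = 23.5%, the domestic pool 238/774 = 30.7% → the domestic pool
Law: Pool B 88/301 = 29.2%, the domestic pool 91/214 = 42.5% → the domestic pool
Sciences: Pool B 116/372 = 31.2%, the domestic pool 161/381 = 42.3% → the domestic pool
Overall: Pool B 481/1166 = 41.3%, the domestic pool 532/1431 = 37.2% → Pool B
The domestic pool wins each department group but Pool B wins overall — the comparison reverses. The domestic pool's applicants skew toward Engineering, which has a lower base rate.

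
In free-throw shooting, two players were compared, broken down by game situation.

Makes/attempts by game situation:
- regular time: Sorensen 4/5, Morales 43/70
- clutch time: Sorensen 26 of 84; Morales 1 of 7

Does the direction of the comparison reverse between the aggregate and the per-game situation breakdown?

Regular time: Sorensen 4/5 = 80.0%, Morales 43/70 = 61.4% → Sorensen
Clutch time: Sorensen 26/84 = 31.0%, Morales 1/7 = 14.3% → Sorensen
Overall: Sorensen 30/89 = 33.7%, Morales 44/77 = 57.1% → Morales
Sorensen wins each game group but Morales wins overall — the comparison reverses. Sorensen's attempts skew toward clutch time, which has a lower base rate.

Yes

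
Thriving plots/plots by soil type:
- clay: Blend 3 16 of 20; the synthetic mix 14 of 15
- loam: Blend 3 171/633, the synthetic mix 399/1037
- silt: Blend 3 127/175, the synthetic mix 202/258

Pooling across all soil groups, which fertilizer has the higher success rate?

Clay: Blend 3 16/20 = 80.0%, the synthetic mix 14/15 = 93.3% → the synthetic mix
Loam: Blend 3 171/633 = 27.0%, the synthetic mix 399/1037 = 38.5% → the synthetic mix
Silt: Blend 3 127/175 = 72.6%, the synthetic mix 202/258 = 78.3% → the synthetic mix
Overall: Blend 3 314/828 = 37.9%, the synthetic mix 615/1310 = 46.9% → the synthetic mix

the synthetic mix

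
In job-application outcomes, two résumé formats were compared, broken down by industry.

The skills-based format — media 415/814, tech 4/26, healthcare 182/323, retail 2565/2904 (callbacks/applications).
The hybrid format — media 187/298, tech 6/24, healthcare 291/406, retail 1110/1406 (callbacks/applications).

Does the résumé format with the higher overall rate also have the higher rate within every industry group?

Media: the skills-based format 415/814 = 51.0%, the hybrid format 187/298 = 62.8% → the hybrid format
Tech: the skills-based format 4/26 = 15.4%, the hybrid format 6/24 = 25.0% → the hybrid format
Healthcare: the skills-based format 182/323 = 56.3%, the hybrid format 291/406 = 71.7% → the hybrid format
Retail: the skills-based format 2565/2904 = 88.3%, the hybrid format 1110/1406 = 78.9% → the skills-based format
Overall: the skills-based format 3166/4067 = 77.8%, the hybrid format 1594/2134 = 74.7% → the skills-based format
Neither sweeps: the skills-based format wins 1 of 4 groups, the hybrid format wins 3. The skills-based format wins overall but not every group — no Simpson reversal.

No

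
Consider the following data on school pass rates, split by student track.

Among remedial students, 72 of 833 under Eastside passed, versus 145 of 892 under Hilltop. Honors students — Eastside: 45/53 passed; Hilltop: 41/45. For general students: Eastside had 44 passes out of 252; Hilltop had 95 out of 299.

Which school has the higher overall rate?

Remedial: Eastside 72/833 = 8.6%, Hilltop 145/892 = 16.3% → Hilltop
Honors: Eastside 45/53 = 84.9%, Hilltop 41/45 = 91.1% → Hilltop
General: Eastside 44/252 = 17.5%, Hilltop 95/299 = 31.8% → Hilltop
Overall: Eastside 161/1138 = 14.1%, Hilltop 281/1236 = 22.7% → Hilltop

Hilltop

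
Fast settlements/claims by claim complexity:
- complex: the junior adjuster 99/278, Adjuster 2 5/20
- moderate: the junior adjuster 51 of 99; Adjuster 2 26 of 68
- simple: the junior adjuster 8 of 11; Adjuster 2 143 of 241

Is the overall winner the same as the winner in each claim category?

Complex: the junior adjuster 99/278 = 35.6%, Adjuster 2 5/20 = 25.0% → the junior adjuster
Moderate: the junior adjuster 51/99 = 51.5%, Adjuster 2 26/68 = 38.2% → the junior adjuster
Simple: the junior adjuster 8/11 = 72.7%, Adjuster 2 143/241 = 59.3% → the junior adjuster
Overall: the junior adjuster 158/388 = 40.7%, Adjuster 2 174/329 = 52.9% → Adjuster 2
The junior adjuster wins each claim group but Adjuster 2 wins overall — the comparison reverses. The junior adjuster's claims skew toward complex, which has a lower base rate.

No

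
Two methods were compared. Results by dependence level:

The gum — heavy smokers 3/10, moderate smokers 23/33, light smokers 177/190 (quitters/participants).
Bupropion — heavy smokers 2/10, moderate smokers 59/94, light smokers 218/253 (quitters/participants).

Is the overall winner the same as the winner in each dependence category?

Yes

Heavy smokers: the gum 3/10 = 30.0%, bupropion 2/10 = 20.0% → the gum
Moderate smokers: the gum 23/33 = 69.7%, bupropion 59/94 = 62.8% → the gum
Light smokers: the gum 177/190 = 93.2%, bupropion 218/253 = 86.2% → the gum
Overall: the gum 203/233 = 87.1%, bupropion 279/357 = 78.2% → the gum
The gum wins overall and in every dependence group — no reversal.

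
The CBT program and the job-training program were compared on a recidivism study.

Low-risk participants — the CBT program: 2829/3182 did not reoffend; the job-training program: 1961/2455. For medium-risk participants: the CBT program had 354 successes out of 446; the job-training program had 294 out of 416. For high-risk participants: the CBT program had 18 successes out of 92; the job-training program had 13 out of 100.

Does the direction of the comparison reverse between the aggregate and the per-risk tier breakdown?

Low-risk: the CBT program 2829/3182 = 88.9%, the job-training program 1961/2455 = 79.9% → the CBT program
Medium-risk: the CBT program 354/446 = 79.4%, the job-training program 294/416 = 70.7% → the CBT program
High-risk: the CBT program 18/92 = 19.6%, the job-training program 13/100 = 13.0% → the CBT program
Overall: the CBT program 3201/3720 = 86.0%, the job-training program 2268/2971 = 76.3% → the CBT program
The CBT program wins overall and in every risk group — no reversal.

No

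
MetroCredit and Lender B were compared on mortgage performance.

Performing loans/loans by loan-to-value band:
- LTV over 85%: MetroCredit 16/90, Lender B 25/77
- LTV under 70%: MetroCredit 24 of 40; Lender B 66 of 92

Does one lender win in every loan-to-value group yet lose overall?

LTV over 85%: MetroCredit 16/90 = 17.8%, Lender B 25/77 = 32.5% → Lender B
LTV under 70%: MetroCredit 24/40 = 60.0%, Lender B 66/92 = 71.7% → Lender B
Overall: MetroCredit 40/130 = 30.8%, Lender B 91/169 = 53.8% → Lender B
Lender B wins overall and in every loan-to-value group — no reversal.

No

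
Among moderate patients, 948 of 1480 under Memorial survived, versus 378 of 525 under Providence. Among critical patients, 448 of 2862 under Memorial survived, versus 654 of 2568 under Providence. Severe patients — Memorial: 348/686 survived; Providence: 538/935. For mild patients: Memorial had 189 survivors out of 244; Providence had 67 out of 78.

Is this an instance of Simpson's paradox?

No

Moderate: Memorial 948/1480 = 64.1%, Providence 378/525 = 72.0% → Providence
Critical: Memorial 448/2862 = 15.7%, Providence 654/2568 = 25.5% → Providence
Severe: Memorial 348/686 = 50.7%, Providence 538/935 = 57.5% → Providence
Mild: Memorial 189/244 = 77.5%, Providence 67/78 = 85.9% → Providence
Overall: Memorial 1933/5272 = 36.7%, Providence 1637/4106 = 39.9% → Providence
Providence wins overall and in every case group — no reversal.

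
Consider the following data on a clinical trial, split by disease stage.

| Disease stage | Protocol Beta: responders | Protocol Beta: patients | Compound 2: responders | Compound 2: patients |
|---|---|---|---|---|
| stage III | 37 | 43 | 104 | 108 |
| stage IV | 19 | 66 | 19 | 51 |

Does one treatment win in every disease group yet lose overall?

No

Stage III: Protocol Beta 37/43 = 86.0%, Compound 2 104/108 = 96.3% → Compound 2
Stage IV: Protocol Beta 19/66 = 28.8%, Compound 2 19/51 = 37.3% → Compound 2
Overall: Protocol Beta 56/109 = 51.4%, Compound 2 123/159 = 77.4% → Compound 2
Compound 2 wins overall and in every disease group — no reversal.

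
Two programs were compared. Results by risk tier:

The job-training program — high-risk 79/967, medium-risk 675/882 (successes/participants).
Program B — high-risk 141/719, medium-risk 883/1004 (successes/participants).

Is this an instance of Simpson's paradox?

No

High-risk: the job-training program 79/967 = 8.2%, Program B 141/719 = 19.6% → Program B
Medium-risk: the job-training program 675/882 = 76.5%, Program B 883/1004 = 87.9% → Program B
Overall: the job-training program 754/1849 = 40.8%, Program B 1024/1723 = 59.4% → Program B
Program B wins overall and in every risk group — no reversal.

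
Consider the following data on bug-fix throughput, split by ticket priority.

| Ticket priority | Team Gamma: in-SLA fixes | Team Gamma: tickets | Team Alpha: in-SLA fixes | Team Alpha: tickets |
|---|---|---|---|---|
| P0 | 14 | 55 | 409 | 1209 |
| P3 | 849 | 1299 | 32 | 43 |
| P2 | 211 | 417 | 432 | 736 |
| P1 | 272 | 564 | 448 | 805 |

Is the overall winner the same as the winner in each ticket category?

P0: Team Gamma 14/55 = 25.5%, Team Alpha 409/1209 = 33.8% → Team Alpha
P3: Team Gamma 849/1299 = 65.4%, Team Alpha 32/43 = 74.4% → Team Alpha
P2: Team Gamma 211/417 = 50.6%, Team Alpha 432/736 = 58.7% → Team Alpha
P1: Team Gamma 272/564 = 48.2%, Team Alpha 448/805 = 55.7% → Team Alpha
Overall: Team Gamma 1346/2335 = 57.6%, Team Alpha 1321/2793 = 47.3% → Team Gamma
Team Alpha wins each ticket group but Team Gamma wins overall — the comparison reverses. Team Alpha's tickets skew toward P0, which has a lower base rate.

No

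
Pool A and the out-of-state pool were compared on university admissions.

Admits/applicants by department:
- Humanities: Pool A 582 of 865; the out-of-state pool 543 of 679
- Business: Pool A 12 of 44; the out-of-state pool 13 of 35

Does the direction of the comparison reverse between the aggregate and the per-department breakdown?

No

Humanities: Pool A 582/865 = 67.3%, the out-of-state pool 543/679 = 80.0% → the out-of-state pool
Business: Pool A 12/44 = 27.3%, the out-of-state pool 13/35 = 37.1% → the out-of-state pool
Overall: Pool A 594/909 = 65.3%, the out-of-state pool 556/714 = 77.9% → the out-of-state pool
The out-of-state pool wins overall and in every department group — no reversal.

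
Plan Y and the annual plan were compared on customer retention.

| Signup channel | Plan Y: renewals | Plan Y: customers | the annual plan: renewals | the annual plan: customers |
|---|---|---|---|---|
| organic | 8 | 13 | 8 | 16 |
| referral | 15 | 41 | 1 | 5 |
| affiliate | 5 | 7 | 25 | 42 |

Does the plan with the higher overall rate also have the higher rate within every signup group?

Organic: Plan Y 8/13 = 61.5%, the annual plan 8/16 = 50.0% → Plan Y
Referral: Plan Y 15/41 = 36.6%, the annual plan 1/5 = 20.0% → Plan Y
Affiliate: Plan Y 5/7 = 71.4%, the annual plan 25/42 = 59.5% → Plan Y
Overall: Plan Y 28/61 = 45.9%, the annual plan 34/63 = 54.0% → the annual plan
Plan Y wins each signup group but the annual plan wins overall — the comparison reverses. Plan Y's customers skew toward referral, which has a lower base rate.

No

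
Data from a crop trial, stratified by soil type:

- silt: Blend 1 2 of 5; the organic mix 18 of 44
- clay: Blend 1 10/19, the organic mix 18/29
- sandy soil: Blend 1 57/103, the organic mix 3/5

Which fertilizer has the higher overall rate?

Silt: Blend 1 2/5 = 40.0%, the organic mix 18/44 = 40.9% → the organic mix
Clay: Blend 1 10/19 = 52.6%, the organic mix 18/29 = 62.1% → the organic mix
Sandy soil: Blend 1 57/103 = 55.3%, the organic mix 3/5 = 60.0% → the organic mix
Overall: Blend 1 69/127 = 54.3%, the organic mix 39/78 = 50.0% → Blend 1
(The organic mix wins every soil group but Blend 1 wins overall — the organic mix's plots skew toward the low-rate silt group.)

Blend 1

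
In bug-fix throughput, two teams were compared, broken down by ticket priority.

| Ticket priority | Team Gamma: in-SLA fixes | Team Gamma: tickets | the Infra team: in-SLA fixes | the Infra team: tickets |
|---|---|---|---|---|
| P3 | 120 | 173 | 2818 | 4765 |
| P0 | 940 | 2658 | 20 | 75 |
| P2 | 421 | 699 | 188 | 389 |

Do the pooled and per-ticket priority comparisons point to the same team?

P3: Team Gamma 120/173 = 69.4%, the Infra team 2818/4765 = 59.1% → Team Gamma
P0: Team Gamma 940/2658 = 35.4%, the Infra team 20/75 = 26.7% → Team Gamma
P2: Team Gamma 421/699 = 60.2%, the Infra team 188/389 = 48.3% → Team Gamma
Overall: Team Gamma 1481/3530 = 42.0%, the Infra team 3026/5229 = 57.9% → the Infra team
Team Gamma wins each ticket group but the Infra team wins overall — the comparison reverses. Team Gamma's tickets skew toward P0, which has a lower base rate.

No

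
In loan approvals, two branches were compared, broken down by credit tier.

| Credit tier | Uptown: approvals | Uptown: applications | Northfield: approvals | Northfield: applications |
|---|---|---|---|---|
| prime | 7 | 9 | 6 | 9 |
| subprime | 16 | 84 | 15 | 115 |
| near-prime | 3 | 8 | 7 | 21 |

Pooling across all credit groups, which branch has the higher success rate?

Prime: Uptown 7/9 = 77.8%, Northfield 6/9 = 66.7% → Uptown
Subprime: Uptown 16/84 = 19.0%, Northfield 15/115 = 13.0% → Uptown
Near-prime: Uptown 3/8 = 37.5%, Northfield 7/21 = 33.3% → Uptown
Overall: Uptown 26/101 = 25.7%, Northfield 28/145 = 19.3% → Uptown

Uptown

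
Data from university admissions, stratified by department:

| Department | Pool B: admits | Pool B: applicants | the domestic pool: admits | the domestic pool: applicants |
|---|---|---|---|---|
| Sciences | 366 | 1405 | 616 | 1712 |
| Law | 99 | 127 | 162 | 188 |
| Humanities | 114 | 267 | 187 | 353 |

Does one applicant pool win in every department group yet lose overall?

No

Sciences: Pool B 366/1405 = 26.0%, the domestic pool 616/1712 = 36.0% → the domestic pool
Law: Pool B 99/127 = 78.0%, the domestic pool 162/188 = 86.2% → the domestic pool
Humanities: Pool B 114/267 = 42.7%, the domestic pool 187/353 = 53.0% → the domestic pool
Overall: Pool B 579/1799 = 32.2%, the domestic pool 965/2253 = 42.8% → the domestic pool
The domestic pool wins overall and in every department group — no reversal.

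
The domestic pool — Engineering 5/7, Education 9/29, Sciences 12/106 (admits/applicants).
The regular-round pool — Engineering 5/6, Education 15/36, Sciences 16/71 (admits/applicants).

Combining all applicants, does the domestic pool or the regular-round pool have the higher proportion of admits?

the regular-round pool

Engineering: the domestic pool 5/7 = 71.4%, the regular-round pool 5/6 = 83.3% → the regular-round pool
Education: the domestic pool 9/29 = 31.0%, the regular-round pool 15/36 = 41.7% → the regular-round pool
Sciences: the domestic pool 12/106 = 11.3%, the regular-round pool 16/71 = 22.5% → the regular-round pool
Overall: the domestic pool 26/142 = 18.3%, the regular-round pool 36/113 = 31.9% → the regular-round pool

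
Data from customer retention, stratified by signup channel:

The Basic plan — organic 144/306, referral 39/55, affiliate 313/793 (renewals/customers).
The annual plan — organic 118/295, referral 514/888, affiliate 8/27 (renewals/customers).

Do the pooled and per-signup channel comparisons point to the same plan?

Organic: the Basic plan 144/306 = 47.1%, the annual plan 118/295 = 40.0% → the Basic plan
Referral: the Basic plan 39/55 = 70.9%, the annual plan 514/888 = 57.9% → the Basic plan
Affiliate: the Basic plan 313/793 = 39.5%, the annual plan 8/27 = 29.6% → the Basic plan
Overall: the Basic plan 496/1154 = 43.0%, the annual plan 640/1210 = 52.9% → the annual plan
The Basic plan wins each signup group but the annual plan wins overall — the comparison reverses. The Basic plan's customers skew toward affiliate, which has a lower base rate.

No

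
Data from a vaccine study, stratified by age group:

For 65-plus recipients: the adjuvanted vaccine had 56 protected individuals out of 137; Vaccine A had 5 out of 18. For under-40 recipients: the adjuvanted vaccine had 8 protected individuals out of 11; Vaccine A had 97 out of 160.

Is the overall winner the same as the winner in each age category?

No

65-plus: the adjuvanted vaccine 56/137 = 40.9%, Vaccine A 5/18 = 27.8% → the adjuvanted vaccine
Under-40: the adjuvanted vaccine 8/11 = 72.7%, Vaccine A 97/160 = 60.6% → the adjuvanted vaccine
Overall: the adjuvanted vaccine 64/148 = 43.2%, Vaccine A 102/178 = 57.3% → Vaccine A
The adjuvanted vaccine wins each age group but Vaccine A wins overall — the comparison reverses. The adjuvanted vaccine's recipients skew toward 65-plus, which has a lower base rate.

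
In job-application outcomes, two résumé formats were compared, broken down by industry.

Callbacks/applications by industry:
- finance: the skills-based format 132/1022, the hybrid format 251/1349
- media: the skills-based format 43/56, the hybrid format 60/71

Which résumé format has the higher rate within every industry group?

Finance: the skills-based format 132/1022 = 12.9%, the hybrid format 251/1349 = 18.6% → the hybrid format
Media: the skills-based format 43/56 = 76.8%, the hybrid format 60/71 = 84.5% → the hybrid format
The hybrid format has the higher rate in both groups.

the hybrid format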